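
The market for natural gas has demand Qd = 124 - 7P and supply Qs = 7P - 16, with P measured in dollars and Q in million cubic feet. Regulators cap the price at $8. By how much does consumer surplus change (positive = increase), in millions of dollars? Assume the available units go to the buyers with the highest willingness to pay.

Setting quantity demanded equal to quantity supplied, 124 - 7P = 7P - 16, gives P* = 10 and Q* = 54.
Since 8 < 10, the ceiling is binding.
At P = 8: Qd = 124 - 7·8 = 68 and Qs = 7·8 - 16 = 40.
Consumer surplus without the control is ½ · (124/7 - 10) · 54 = 1458/7.
With the ceiling, 40 units are sold at 8 (assume they go to the highest-value buyers). The demand price at Q = 40 is 12, so CS = ½ · [(124/7 - 8) + (12 - 8)] · 40 = 1920/7.
Change in consumer surplus = 1920/7 - 1458/7 = 66.

66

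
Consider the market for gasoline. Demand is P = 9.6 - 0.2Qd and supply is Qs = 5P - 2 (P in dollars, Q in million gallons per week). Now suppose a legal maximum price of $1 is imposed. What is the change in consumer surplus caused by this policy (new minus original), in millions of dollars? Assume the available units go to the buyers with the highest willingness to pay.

Rearranging demand gives Qd = 48 - 5P. Setting quantity demanded equal to quantity supplied, 48 - 5P = 5P - 2, gives P* = 5 and Q* = 23.
Since 1 < 5, the ceiling is binding.
At P = 1: Qd = 48 - 5·1 = 43 and Qs = 5·1 - 2 = 3.
Consumer surplus without the control is ½ · (9.6 - 5) · 23 = 52.9.
With the ceiling, 3 units are sold at 1 (assume they go to the highest-value buyers). The demand price at Q = 3 is 9, so CS = ½ · [(9.6 - 1) + (9 - 1)] · 3 = 24.9.
Change in consumer surplus = 24.9 - 52.9 = -28.

-28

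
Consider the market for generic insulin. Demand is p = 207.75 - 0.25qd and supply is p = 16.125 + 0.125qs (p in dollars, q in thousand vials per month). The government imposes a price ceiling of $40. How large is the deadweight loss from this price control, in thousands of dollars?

19200

Rearranging demand gives qd = 831 - 4p; rearranging supply gives qs = 8p - 129. Equilibrium: 831 - 4p = 8p - 129, so 960 = 12p and p* = 80, q* = 511.
Since 40 < 80, the ceiling is binding.
At p = 40: qd = 831 - 4·40 = 671 and qs = 8·40 - 129 = 191.
Quantity traded falls to 191. At q = 191 the demand price is (831 - 191)/4 = 160 and the supply price is (129 + 191)/8 = 40.
Deadweight loss = ½ · (160 - 40) · (511 - 191) = ½ · 120 · 320 = 19200.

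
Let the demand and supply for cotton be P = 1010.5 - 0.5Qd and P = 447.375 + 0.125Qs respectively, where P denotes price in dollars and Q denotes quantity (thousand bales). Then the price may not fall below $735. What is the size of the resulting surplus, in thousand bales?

Rearranging demand gives Qd = 2021 - 2P; rearranging supply gives Qs = 8P - 3579. Without the control the market clears where 2021 - 2P = 8P - 3579, i.e. P* = 560 and Q* = 901.
Because the floor (735) lies above the market-clearing price, it is binding.
At P = 735: Qd = 2021 - 2·735 = 551 and Qs = 8·735 - 3579 = 2301.
Surplus = Qs - Qd = 2301 - 551 = 1750.

1750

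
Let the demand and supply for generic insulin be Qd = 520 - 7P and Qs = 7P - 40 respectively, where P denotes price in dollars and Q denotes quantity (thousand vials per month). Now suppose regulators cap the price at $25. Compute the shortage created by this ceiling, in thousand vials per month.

210

Equilibrium: 520 - 7P = 7P - 40, so 560 = 14P and P* = 40, Q* = 240.
Since 25 < 40, the ceiling is binding.
At P = 25: Qd = 520 - 7·25 = 345 and Qs = 7·25 - 40 = 135.
Shortage = Qd - Qs = 345 - 135 = 210.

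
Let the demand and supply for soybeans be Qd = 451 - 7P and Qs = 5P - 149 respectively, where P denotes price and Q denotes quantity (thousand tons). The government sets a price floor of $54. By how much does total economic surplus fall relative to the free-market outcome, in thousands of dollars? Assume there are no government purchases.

Without the control the market clears where 451 - 7P = 5P - 149, i.e. P* = 50 and Q* = 101.
The floor of 54 is above the equilibrium price 50, so it binds.
At P = 54: Qd = 451 - 7·54 = 73 and Qs = 5·54 - 149 = 121.
Quantity traded falls to 73. At Q = 73 the demand price is (451 - 73)/7 = 54 and the supply price is (149 + 73)/5 = 44.4.
Deadweight loss = ½ · (54 - 44.4) · (101 - 73) = ½ · 9.6 · 28 = 134.4.

134.4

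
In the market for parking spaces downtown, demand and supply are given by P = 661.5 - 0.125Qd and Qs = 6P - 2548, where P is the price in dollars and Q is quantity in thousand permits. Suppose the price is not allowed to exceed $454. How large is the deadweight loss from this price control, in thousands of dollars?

Rearranging demand gives Qd = 5292 - 8P. Without the control the market clears where 5292 - 8P = 6P - 2548, i.e. P* = 560 and Q* = 812.
Since 454 < 560, the ceiling is binding.
At P = 454: Qd = 5292 - 8·454 = 1660 and Qs = 6·454 - 2548 = 176.
Quantity traded falls to 176. At Q = 176 the demand price is (5292 - 176)/8 = 639.5 and the supply price is (2548 + 176)/6 = 454.
Deadweight loss = ½ · (639.5 - 454) · (812 - 176) = ½ · 185.5 · 636 = 58989.

58989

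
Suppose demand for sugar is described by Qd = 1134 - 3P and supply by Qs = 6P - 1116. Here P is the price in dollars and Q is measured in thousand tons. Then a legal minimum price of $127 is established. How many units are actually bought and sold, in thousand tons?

384

Without the control the market clears where 1134 - 3P = 6P - 1116, i.e. P* = 250 and Q* = 384.
The floor of 127 is below the equilibrium price 250, so it is not binding; the market clears at P* = 250, Q* = 384.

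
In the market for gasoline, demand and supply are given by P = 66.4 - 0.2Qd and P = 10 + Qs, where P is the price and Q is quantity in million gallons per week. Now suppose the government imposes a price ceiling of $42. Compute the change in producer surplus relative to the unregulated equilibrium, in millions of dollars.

Rearranging demand gives Qd = 332 - 5P; rearranging supply gives Qs = P - 10. Without the control the market clears where 332 - 5P = P - 10, i.e. P* = 57 and Q* = 47.
Because the ceiling (42) lies below the market-clearing price, it is binding.
At P = 42: Qd = 332 - 5·42 = 122 and Qs = 42 - 10 = 32.
Producer surplus without the control is ½ · (57 - 10) · 47 = 1104.5.
With the ceiling, producers sell 32 units at 42, so PS = ½ · (42 - 10) · 32 = 512.
Change in producer surplus = 512 - 1104.5 = -592.5.

-592.5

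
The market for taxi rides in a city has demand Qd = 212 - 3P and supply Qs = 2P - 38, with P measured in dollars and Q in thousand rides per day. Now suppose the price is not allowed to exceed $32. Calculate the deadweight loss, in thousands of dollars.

540

Equilibrium: 212 - 3P = 2P - 38, so 250 = 5P and P* = 50, Q* = 62.
Because the ceiling (32) lies below the market-clearing price, it is binding.
At P = 32: Qd = 212 - 3·32 = 116 and Qs = 2·32 - 38 = 26.
Quantity traded falls to 26. At Q = 26 the demand price is (212 - 26)/3 = 62 and the supply price is (38 + 26)/2 = 32.
Deadweight loss = ½ · (62 - 32) · (62 - 26) = ½ · 30 · 36 = 540.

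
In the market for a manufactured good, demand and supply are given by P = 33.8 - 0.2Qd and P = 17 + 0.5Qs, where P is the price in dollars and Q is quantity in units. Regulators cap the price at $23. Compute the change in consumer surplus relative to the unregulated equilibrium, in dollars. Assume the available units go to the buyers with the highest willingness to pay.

Rearranging demand gives Qd = 169 - 5P; rearranging supply gives Qs = 2P - 34. Setting quantity demanded equal to quantity supplied, 169 - 5P = 2P - 34, gives P* = 29 and Q* = 24.
Since 23 < 29, the ceiling is binding.
At P = 23: Qd = 169 - 5·23 = 54 and Qs = 2·23 - 34 = 12.
Consumer surplus without the control is ½ · (33.8 - 29) · 24 = 57.6.
With the ceiling, 12 units are sold at 23 (assume they go to the highest-value buyers). The demand price at Q = 12 is 31.4, so CS = ½ · [(33.8 - 23) + (31.4 - 23)] · 12 = 115.2.
Change in consumer surplus = 115.2 - 57.6 = 57.6.

57.6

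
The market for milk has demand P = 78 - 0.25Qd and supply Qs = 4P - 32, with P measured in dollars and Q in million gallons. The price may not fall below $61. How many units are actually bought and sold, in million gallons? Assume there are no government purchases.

68

Rearranging demand gives Qd = 312 - 4P. Setting quantity demanded equal to quantity supplied, 312 - 4P = 4P - 32, gives P* = 43 and Q* = 140.
Because the floor (61) lies above the market-clearing price, it is binding.
At P = 61: Qd = 312 - 4·61 = 68 and Qs = 4·61 - 32 = 212.
The quantity actually transacted is the short side, demand: 68.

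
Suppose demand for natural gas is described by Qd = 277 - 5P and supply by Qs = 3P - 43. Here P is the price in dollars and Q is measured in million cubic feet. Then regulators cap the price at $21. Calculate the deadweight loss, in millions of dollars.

Setting quantity demanded equal to quantity supplied, 277 - 5P = 3P - 43, gives P* = 40 and Q* = 77.
The ceiling of 21 is below the equilibrium price 40, so it binds.
At P = 21: Qd = 277 - 5·21 = 172 and Qs = 3·21 - 43 = 20.
Quantity traded falls to 20. At Q = 20 the demand price is (277 - 20)/5 = 51.4 and the supply price is (43 + 20)/3 = 21.
Deadweight loss = ½ · (51.4 - 21) · (77 - 20) = ½ · 30.4 · 57 = 866.4.

866.4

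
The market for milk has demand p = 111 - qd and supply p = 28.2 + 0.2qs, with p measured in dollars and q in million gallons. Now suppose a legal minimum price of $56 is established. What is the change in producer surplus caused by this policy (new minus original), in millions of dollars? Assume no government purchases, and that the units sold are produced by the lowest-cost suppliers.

Rearranging demand gives qd = 111 - p; rearranging supply gives qs = 5p - 141. In a free market, 111 - p = 5p - 141 gives the equilibrium p* = 42, q* = 69.
Because the floor (56) lies above the market-clearing price, it is binding.
At p = 56: qd = 111 - 56 = 55 and qs = 5·56 - 141 = 139.
Producer surplus without the control is ½ · (42 - 28.2) · 69 = 476.1.
With the floor, 55 units are sold at 56. The supply price at q = 55 is 39.2, so PS = ½ · [(56 - 28.2) + (56 - 39.2)] · 55 = 1226.5.
Change in producer surplus = 1226.5 - 476.1 = 750.4.

750.4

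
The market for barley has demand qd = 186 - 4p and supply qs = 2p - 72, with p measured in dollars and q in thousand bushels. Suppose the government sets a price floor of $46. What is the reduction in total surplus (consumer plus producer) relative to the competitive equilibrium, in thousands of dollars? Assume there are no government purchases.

54

Setting quantity demanded equal to quantity supplied, 186 - 4p = 2p - 72, gives p* = 43 and q* = 14.
The floor of 46 is above the equilibrium price 43, so it binds.
At p = 46: qd = 186 - 4·46 = 2 and qs = 2·46 - 72 = 20.
Quantity traded falls to 2. At q = 2 the demand price is (186 - 2)/4 = 46 and the supply price is (72 + 2)/2 = 37.
Deadweight loss = ½ · (46 - 37) · (14 - 2) = ½ · 9 · 12 = 54.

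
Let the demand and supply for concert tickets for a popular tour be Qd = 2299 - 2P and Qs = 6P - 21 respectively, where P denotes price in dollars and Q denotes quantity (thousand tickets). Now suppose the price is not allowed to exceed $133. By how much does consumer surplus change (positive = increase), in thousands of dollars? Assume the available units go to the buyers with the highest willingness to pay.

Setting quantity demanded equal to quantity supplied, 2299 - 2P = 6P - 21, gives P* = 290 and Q* = 1719.
Because the ceiling (133) lies below the market-clearing price, it is binding.
At P = 133: Qd = 2299 - 2·133 = 2033 and Qs = 6·133 - 21 = 777.
Consumer surplus without the control is ½ · (1149.5 - 290) · 1719 = 738740.25.
With the ceiling, 777 units are sold at 133 (assume they go to the highest-value buyers). The demand price at Q = 777 is 761, so CS = ½ · [(1149.5 - 133) + (761 - 133)] · 777 = 638888.25.
Change in consumer surplus = 638888.25 - 738740.25 = -99852.

-99852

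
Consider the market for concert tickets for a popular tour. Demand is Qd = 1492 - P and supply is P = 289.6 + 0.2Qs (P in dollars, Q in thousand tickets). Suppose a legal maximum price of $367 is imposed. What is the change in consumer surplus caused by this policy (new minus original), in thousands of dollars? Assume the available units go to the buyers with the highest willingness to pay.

-141511.5

Rearranging supply gives Qs = 5P - 1448. Equilibrium: 1492 - P = 5P - 1448, so 2940 = 6P and P* = 490, Q* = 1002.
The ceiling of 367 is below the equilibrium price 490, so it binds.
At P = 367: Qd = 1492 - 367 = 1125 and Qs = 5·367 - 1448 = 387.
Consumer surplus without the control is ½ · (1492 - 490) · 1002 = 502002.
With the ceiling, 387 units are sold at 367 (assume they go to the highest-value buyers). The demand price at Q = 387 is 1105, so CS = ½ · [(1492 - 367) + (1105 - 367)] · 387 = 360490.5.
Change in consumer surplus = 360490.5 - 502002 = -141511.5.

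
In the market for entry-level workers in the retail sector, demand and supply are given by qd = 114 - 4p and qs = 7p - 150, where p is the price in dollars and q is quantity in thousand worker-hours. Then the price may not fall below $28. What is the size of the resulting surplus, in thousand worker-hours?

44

Setting quantity demanded equal to quantity supplied, 114 - 4p = 7p - 150, gives p* = 24 and q* = 18.
Since 28 > 24, the floor is binding.
At p = 28: qd = 114 - 4·28 = 2 and qs = 7·28 - 150 = 46.
Surplus = qs - qd = 46 - 2 = 44.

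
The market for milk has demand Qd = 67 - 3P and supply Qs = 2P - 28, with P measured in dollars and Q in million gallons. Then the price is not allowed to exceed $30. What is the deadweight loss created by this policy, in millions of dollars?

Equilibrium: 67 - 3P = 2P - 28, so 95 = 5P and P* = 19, Q* = 10.
The ceiling of 30 is above the equilibrium price 19, so it is not binding; the market clears at P* = 19, Q* = 10.
Since the control does not bind, no trades are prevented and deadweight loss is zero.

0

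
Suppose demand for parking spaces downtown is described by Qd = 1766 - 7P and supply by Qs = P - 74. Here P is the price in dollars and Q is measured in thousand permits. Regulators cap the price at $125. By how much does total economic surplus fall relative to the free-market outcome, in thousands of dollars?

6300

Setting quantity demanded equal to quantity supplied, 1766 - 7P = P - 74, gives P* = 230 and Q* = 156.
Since 125 < 230, the ceiling is binding.
At P = 125: Qd = 1766 - 7·125 = 891 and Qs = 125 - 74 = 51.
Quantity traded falls to 51. At Q = 51 the demand price is (1766 - 51)/7 = 245 and the supply price is 74 + 51 = 125.
Deadweight loss = ½ · (245 - 125) · (156 - 51) = ½ · 120 · 105 = 6300.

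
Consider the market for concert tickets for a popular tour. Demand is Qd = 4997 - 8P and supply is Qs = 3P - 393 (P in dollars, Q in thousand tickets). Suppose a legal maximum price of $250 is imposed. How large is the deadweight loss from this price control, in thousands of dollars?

118800

Without the control the market clears where 4997 - 8P = 3P - 393, i.e. P* = 490 and Q* = 1077.
The ceiling of 250 is below the equilibrium price 490, so it binds.
At P = 250: Qd = 4997 - 8·250 = 2997 and Qs = 3·250 - 393 = 357.
Quantity traded falls to 357. At Q = 357 the demand price is (4997 - 357)/8 = 580 and the supply price is (393 + 357)/3 = 250.
Deadweight loss = ½ · (580 - 250) · (1077 - 357) = ½ · 330 · 720 = 118800.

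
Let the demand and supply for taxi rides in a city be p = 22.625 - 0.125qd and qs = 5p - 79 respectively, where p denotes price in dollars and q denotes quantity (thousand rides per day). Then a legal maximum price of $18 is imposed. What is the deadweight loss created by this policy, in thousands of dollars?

Rearranging demand gives qd = 181 - 8p. Setting quantity demanded equal to quantity supplied, 181 - 8p = 5p - 79, gives p* = 20 and q* = 21.
The ceiling of 18 is below the equilibrium price 20, so it binds.
At p = 18: qd = 181 - 8·18 = 37 and qs = 5·18 - 79 = 11.
Quantity traded falls to 11. At q = 11 the demand price is (181 - 11)/8 = 21.25 and the supply price is (79 + 11)/5 = 18.
Deadweight loss = ½ · (21.25 - 18) · (21 - 11) = ½ · 3.25 · 10 = 16.25.

16.25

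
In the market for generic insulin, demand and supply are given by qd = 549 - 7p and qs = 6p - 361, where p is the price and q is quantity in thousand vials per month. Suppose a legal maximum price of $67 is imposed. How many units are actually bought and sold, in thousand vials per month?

41

Setting quantity demanded equal to quantity supplied, 549 - 7p = 6p - 361, gives p* = 70 and q* = 59.
Since 67 < 70, the ceiling is binding.
At p = 67: qd = 549 - 7·67 = 80 and qs = 6·67 - 361 = 41.
The quantity actually transacted is the short side, supply: 41.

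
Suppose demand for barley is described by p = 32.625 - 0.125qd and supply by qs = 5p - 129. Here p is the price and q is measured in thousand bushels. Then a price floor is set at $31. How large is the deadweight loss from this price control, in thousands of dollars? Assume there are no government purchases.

Rearranging demand gives qd = 261 - 8p. Equilibrium: 261 - 8p = 5p - 129, so 390 = 13p and p* = 30, q* = 21.
Since 31 > 30, the floor is binding.
At p = 31: qd = 261 - 8·31 = 13 and qs = 5·31 - 129 = 26.
Quantity traded falls to 13. At q = 13 the demand price is (261 - 13)/8 = 31 and the supply price is (129 + 13)/5 = 28.4.
Deadweight loss = ½ · (31 - 28.4) · (21 - 13) = ½ · 2.6 · 8 = 10.4.

10.4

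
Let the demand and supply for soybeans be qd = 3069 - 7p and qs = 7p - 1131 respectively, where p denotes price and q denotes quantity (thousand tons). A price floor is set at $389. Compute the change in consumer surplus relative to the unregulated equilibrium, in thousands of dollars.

-58517.5

Equilibrium: 3069 - 7p = 7p - 1131, so 4200 = 14p and p* = 300, q* = 969.
Because the floor (389) lies above the market-clearing price, it is binding.
At p = 389: qd = 3069 - 7·389 = 346 and qs = 7·389 - 1131 = 1592.
Consumer surplus without the control is ½ · (3069/7 - 300) · 969 = 938961/14.
With the floor, consumers buy 346 units at 389, so CS = ½ · (3069/7 - 389) · 346 = 59858/7.
Change in consumer surplus = 59858/7 - 938961/14 = -58517.5.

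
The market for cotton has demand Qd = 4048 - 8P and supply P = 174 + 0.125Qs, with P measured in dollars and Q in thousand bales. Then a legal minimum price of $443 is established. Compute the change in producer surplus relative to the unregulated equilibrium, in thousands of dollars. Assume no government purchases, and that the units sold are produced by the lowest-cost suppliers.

Rearranging supply gives Qs = 8P - 1392. In a free market, 4048 - 8P = 8P - 1392 gives the equilibrium P* = 340, Q* = 1328.
Because the floor (443) lies above the market-clearing price, it is binding.
At P = 443: Qd = 4048 - 8·443 = 504 and Qs = 8·443 - 1392 = 2152.
Producer surplus without the control is ½ · (340 - 174) · 1328 = 110224.
With the floor, 504 units are sold at 443. The supply price at Q = 504 is 237, so PS = ½ · [(443 - 174) + (443 - 237)] · 504 = 119700.
Change in producer surplus = 119700 - 110224 = 9476.

9476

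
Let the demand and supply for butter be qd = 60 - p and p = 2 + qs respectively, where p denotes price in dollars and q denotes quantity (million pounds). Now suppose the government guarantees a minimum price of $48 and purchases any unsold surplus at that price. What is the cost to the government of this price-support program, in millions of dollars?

1632

Rearranging supply gives qs = p - 2. Setting quantity demanded equal to quantity supplied, 60 - p = p - 2, gives p* = 31 and q* = 29.
The floor of 48 is above the equilibrium price 31, so it binds.
At p = 48: qd = 60 - 48 = 12 and qs = 48 - 2 = 46.
Surplus = qs - qd = 34.
Government expenditure = surplus × support price = 34 × 48 = 1632.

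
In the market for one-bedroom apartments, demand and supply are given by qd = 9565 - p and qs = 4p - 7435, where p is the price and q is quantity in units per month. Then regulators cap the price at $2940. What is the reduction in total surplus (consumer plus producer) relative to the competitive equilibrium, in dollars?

Equilibrium: 9565 - p = 4p - 7435, so 17000 = 5p and p* = 3400, q* = 6165.
Since 2940 < 3400, the ceiling is binding.
At p = 2940: qd = 9565 - 2940 = 6625 and qs = 4·2940 - 7435 = 4325.
Quantity traded falls to 4325. At q = 4325 the demand price is 9565 - 4325 = 5240 and the supply price is (7435 + 4325)/4 = 2940.
Deadweight loss = ½ · (5240 - 2940) · (6165 - 4325) = ½ · 2300 · 1840 = 2116000.

2116000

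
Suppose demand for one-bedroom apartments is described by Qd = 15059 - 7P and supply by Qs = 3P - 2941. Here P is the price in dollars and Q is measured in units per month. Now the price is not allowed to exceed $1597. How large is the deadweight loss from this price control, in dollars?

In a free market, 15059 - 7P = 3P - 2941 gives the equilibrium P* = 1800, Q* = 2459.
Since 1597 < 1800, the ceiling is binding.
At P = 1597: Qd = 15059 - 7·1597 = 3880 and Qs = 3·1597 - 2941 = 1850.
Quantity traded falls to 1850. At Q = 1850 the demand price is (15059 - 1850)/7 = 1887 and the supply price is (2941 + 1850)/3 = 1597.
Deadweight loss = ½ · (1887 - 1597) · (2459 - 1850) = ½ · 290 · 609 = 88305.

88305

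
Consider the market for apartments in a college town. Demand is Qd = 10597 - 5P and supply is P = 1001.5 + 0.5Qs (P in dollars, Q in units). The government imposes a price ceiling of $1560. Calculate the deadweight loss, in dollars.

Rearranging supply gives Qs = 2P - 2003. Without the control the market clears where 10597 - 5P = 2P - 2003, i.e. P* = 1800 and Q* = 1597.
Since 1560 < 1800, the ceiling is binding.
At P = 1560: Qd = 10597 - 5·1560 = 2797 and Qs = 2·1560 - 2003 = 1117.
Quantity traded falls to 1117. At Q = 1117 the demand price is (10597 - 1117)/5 = 1896 and the supply price is (2003 + 1117)/2 = 1560.
Deadweight loss = ½ · (1896 - 1560) · (1597 - 1117) = ½ · 336 · 480 = 80640.

80640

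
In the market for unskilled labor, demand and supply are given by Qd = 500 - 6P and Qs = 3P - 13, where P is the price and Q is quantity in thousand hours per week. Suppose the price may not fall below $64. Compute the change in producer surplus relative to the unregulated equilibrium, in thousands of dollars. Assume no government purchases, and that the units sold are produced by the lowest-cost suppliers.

Equilibrium: 500 - 6P = 3P - 13, so 513 = 9P and P* = 57, Q* = 158.
Because the floor (64) lies above the market-clearing price, it is binding.
At P = 64: Qd = 500 - 6·64 = 116 and Qs = 3·64 - 13 = 179.
Producer surplus without the control is ½ · (57 - 13/3) · 158 = 12482/3.
With the floor, 116 units are sold at 64. The supply price at Q = 116 is 43, so PS = ½ · [(64 - 13/3) + (64 - 43)] · 116 = 14036/3.
Change in producer surplus = 14036/3 - 12482/3 = 518.

518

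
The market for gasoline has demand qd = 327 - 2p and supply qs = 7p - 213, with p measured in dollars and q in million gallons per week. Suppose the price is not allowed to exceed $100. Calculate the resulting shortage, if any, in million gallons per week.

0

Equilibrium: 327 - 2p = 7p - 213, so 540 = 9p and p* = 60, q* = 207.
The ceiling of 100 is above the equilibrium price 60, so it is not binding; the market clears at p* = 60, q* = 207.
Since the control does not bind, there is no shortage.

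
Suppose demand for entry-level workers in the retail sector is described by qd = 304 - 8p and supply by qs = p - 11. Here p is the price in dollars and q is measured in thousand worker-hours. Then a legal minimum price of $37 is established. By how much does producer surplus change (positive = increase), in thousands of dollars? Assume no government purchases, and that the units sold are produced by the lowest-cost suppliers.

-112

Equilibrium: 304 - 8p = p - 11, so 315 = 9p and p* = 35, q* = 24.
Since 37 > 35, the floor is binding.
At p = 37: qd = 304 - 8·37 = 8 and qs = 37 - 11 = 26.
Producer surplus without the control is ½ · (35 - 11) · 24 = 288.
With the floor, 8 units are sold at 37. The supply price at q = 8 is 19, so PS = ½ · [(37 - 11) + (37 - 19)] · 8 = 176.
Change in producer surplus = 176 - 288 = -112.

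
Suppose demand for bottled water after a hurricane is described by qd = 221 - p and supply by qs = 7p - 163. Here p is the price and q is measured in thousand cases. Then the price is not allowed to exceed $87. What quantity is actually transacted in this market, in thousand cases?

173

Equilibrium: 221 - p = 7p - 163, so 384 = 8p and p* = 48, q* = 173.
Since 87 is above p* = 48, the ceiling does not bind and the free-market outcome prevails.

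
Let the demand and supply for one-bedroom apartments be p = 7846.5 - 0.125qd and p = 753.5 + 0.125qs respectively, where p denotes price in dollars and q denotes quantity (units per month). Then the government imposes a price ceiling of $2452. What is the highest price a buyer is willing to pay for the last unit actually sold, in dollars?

Rearranging demand gives qd = 62772 - 8p; rearranging supply gives qs = 8p - 6028. Without the control the market clears where 62772 - 8p = 8p - 6028, i.e. p* = 4300 and q* = 28372.
Because the ceiling (2452) lies below the market-clearing price, it is binding.
At p = 2452: qd = 62772 - 8·2452 = 43156 and qs = 8·2452 - 6028 = 13588.
Only 13588 units reach the market. On the demand curve, the marginal buyer's willingness to pay at q = 13588 is (62772 - 13588)/8 = 6148.

6148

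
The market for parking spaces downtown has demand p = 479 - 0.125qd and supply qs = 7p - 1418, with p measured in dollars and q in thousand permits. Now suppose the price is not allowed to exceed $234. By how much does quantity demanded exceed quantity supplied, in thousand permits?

1740

Rearranging demand gives qd = 3832 - 8p. Without the control the market clears where 3832 - 8p = 7p - 1418, i.e. p* = 350 and q* = 1032.
Because the ceiling (234) lies below the market-clearing price, it is binding.
At p = 234: qd = 3832 - 8·234 = 1960 and qs = 7·234 - 1418 = 220.
Shortage = qd - qs = 1960 - 220 = 1740.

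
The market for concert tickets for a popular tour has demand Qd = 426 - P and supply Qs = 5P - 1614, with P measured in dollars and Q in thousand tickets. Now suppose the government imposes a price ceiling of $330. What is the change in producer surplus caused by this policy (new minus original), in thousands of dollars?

-610

Setting quantity demanded equal to quantity supplied, 426 - P = 5P - 1614, gives P* = 340 and Q* = 86.
Since 330 < 340, the ceiling is binding.
At P = 330: Qd = 426 - 330 = 96 and Qs = 5·330 - 1614 = 36.
Producer surplus without the control is ½ · (340 - 322.8) · 86 = 739.6.
With the ceiling, producers sell 36 units at 330, so PS = ½ · (330 - 322.8) · 36 = 129.6.
Change in producer surplus = 129.6 - 739.6 = -610.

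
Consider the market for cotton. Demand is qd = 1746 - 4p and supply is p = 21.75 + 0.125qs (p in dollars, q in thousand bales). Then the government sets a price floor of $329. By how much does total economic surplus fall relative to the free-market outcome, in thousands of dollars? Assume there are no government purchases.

Rearranging supply gives qs = 8p - 174. Without the control the market clears where 1746 - 4p = 8p - 174, i.e. p* = 160 and q* = 1106.
Because the floor (329) lies above the market-clearing price, it is binding.
At p = 329: qd = 1746 - 4·329 = 430 and qs = 8·329 - 174 = 2458.
Quantity traded falls to 430. At q = 430 the demand price is (1746 - 430)/4 = 329 and the supply price is (174 + 430)/8 = 75.5.
Deadweight loss = ½ · (329 - 75.5) · (1106 - 430) = ½ · 253.5 · 676 = 85683.

85683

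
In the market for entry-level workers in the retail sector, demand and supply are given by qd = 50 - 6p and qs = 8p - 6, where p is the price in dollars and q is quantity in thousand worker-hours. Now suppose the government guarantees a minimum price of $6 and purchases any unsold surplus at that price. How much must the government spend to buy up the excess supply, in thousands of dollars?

168

Setting quantity demanded equal to quantity supplied, 50 - 6p = 8p - 6, gives p* = 4 and q* = 26.
Since 6 > 4, the floor is binding.
At p = 6: qd = 50 - 6·6 = 14 and qs = 8·6 - 6 = 42.
Surplus = qs - qd = 28.
Government expenditure = surplus × support price = 28 × 6 = 168.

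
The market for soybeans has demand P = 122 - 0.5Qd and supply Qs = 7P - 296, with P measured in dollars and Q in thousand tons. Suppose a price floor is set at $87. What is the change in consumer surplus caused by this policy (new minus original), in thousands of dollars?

Rearranging demand gives Qd = 244 - 2P. Setting quantity demanded equal to quantity supplied, 244 - 2P = 7P - 296, gives P* = 60 and Q* = 124.
Because the floor (87) lies above the market-clearing price, it is binding.
At P = 87: Qd = 244 - 2·87 = 70 and Qs = 7·87 - 296 = 313.
Consumer surplus without the control is ½ · (122 - 60) · 124 = 3844.
With the floor, consumers buy 70 units at 87, so CS = ½ · (122 - 87) · 70 = 1225.
Change in consumer surplus = 1225 - 3844 = -2619.

-2619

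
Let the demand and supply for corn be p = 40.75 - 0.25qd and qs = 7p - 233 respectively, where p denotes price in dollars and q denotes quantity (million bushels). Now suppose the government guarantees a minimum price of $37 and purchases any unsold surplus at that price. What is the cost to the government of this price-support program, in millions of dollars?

407

Rearranging demand gives qd = 163 - 4p. Equilibrium: 163 - 4p = 7p - 233, so 396 = 11p and p* = 36, q* = 19.
Since 37 > 36, the floor is binding.
At p = 37: qd = 163 - 4·37 = 15 and qs = 7·37 - 233 = 26.
Surplus = qs - qd = 11.
Government expenditure = surplus × support price = 11 × 37 = 407.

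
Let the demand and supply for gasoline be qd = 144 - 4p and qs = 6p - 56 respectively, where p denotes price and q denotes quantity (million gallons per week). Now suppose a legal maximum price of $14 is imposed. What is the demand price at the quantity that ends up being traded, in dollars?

Equilibrium: 144 - 4p = 6p - 56, so 200 = 10p and p* = 20, q* = 64.
Since 14 < 20, the ceiling is binding.
At p = 14: qd = 144 - 4·14 = 88 and qs = 6·14 - 56 = 28.
Only 28 units reach the market. On the demand curve, the marginal buyer's willingness to pay at q = 28 is (144 - 28)/4 = 29.

29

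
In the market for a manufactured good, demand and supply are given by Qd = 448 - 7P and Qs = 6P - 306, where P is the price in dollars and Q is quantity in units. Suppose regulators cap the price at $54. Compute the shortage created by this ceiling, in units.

In a free market, 448 - 7P = 6P - 306 gives the equilibrium P* = 58, Q* = 42.
Because the ceiling (54) lies below the market-clearing price, it is binding.
At P = 54: Qd = 448 - 7·54 = 70 and Qs = 6·54 - 306 = 18.
Shortage = Qd - Qs = 70 - 18 = 52.

52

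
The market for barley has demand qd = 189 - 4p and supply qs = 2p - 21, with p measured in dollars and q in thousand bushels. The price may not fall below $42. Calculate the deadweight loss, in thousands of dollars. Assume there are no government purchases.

Equilibrium: 189 - 4p = 2p - 21, so 210 = 6p and p* = 35, q* = 49.
Because the floor (42) lies above the market-clearing price, it is binding.
At p = 42: qd = 189 - 4·42 = 21 and qs = 2·42 - 21 = 63.
Quantity traded falls to 21. At q = 21 the demand price is (189 - 21)/4 = 42 and the supply price is (21 + 21)/2 = 21.
Deadweight loss = ½ · (42 - 21) · (49 - 21) = ½ · 21 · 28 = 294.

294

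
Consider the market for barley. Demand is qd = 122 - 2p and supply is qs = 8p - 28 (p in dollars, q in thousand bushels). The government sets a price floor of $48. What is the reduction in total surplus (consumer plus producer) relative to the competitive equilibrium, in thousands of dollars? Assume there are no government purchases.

1361.25

Setting quantity demanded equal to quantity supplied, 122 - 2p = 8p - 28, gives p* = 15 and q* = 92.
Since 48 > 15, the floor is binding.
At p = 48: qd = 122 - 2·48 = 26 and qs = 8·48 - 28 = 356.
Quantity traded falls to 26. At q = 26 the demand price is (122 - 26)/2 = 48 and the supply price is (28 + 26)/8 = 6.75.
Deadweight loss = ½ · (48 - 6.75) · (92 - 26) = ½ · 41.25 · 66 = 1361.25.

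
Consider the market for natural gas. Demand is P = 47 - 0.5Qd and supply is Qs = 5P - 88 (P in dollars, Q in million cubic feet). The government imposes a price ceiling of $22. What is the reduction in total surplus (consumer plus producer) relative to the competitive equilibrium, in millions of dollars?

Rearranging demand gives Qd = 94 - 2P. In a free market, 94 - 2P = 5P - 88 gives the equilibrium P* = 26, Q* = 42.
Because the ceiling (22) lies below the market-clearing price, it is binding.
At P = 22: Qd = 94 - 2·22 = 50 and Qs = 5·22 - 88 = 22.
Quantity traded falls to 22. At Q = 22 the demand price is (94 - 22)/2 = 36 and the supply price is (88 + 22)/5 = 22.
Deadweight loss = ½ · (36 - 22) · (42 - 22) = ½ · 14 · 20 = 140.

140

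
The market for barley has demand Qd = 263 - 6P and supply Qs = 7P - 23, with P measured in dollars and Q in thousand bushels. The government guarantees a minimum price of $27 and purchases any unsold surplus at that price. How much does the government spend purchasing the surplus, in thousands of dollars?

Without the control the market clears where 263 - 6P = 7P - 23, i.e. P* = 22 and Q* = 131.
The floor of 27 is above the equilibrium price 22, so it binds.
At P = 27: Qd = 263 - 6·27 = 101 and Qs = 7·27 - 23 = 166.
Surplus = Qs - Qd = 65.
Government expenditure = surplus × support price = 65 × 27 = 1755.

1755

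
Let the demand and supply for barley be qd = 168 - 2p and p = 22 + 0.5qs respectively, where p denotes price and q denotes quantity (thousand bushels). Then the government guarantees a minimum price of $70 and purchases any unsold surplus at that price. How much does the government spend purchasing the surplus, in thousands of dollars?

Rearranging supply gives qs = 2p - 44. In a free market, 168 - 2p = 2p - 44 gives the equilibrium p* = 53, q* = 62.
The floor of 70 is above the equilibrium price 53, so it binds.
At p = 70: qd = 168 - 2·70 = 28 and qs = 2·70 - 44 = 96.
Surplus = qs - qd = 68.
Government expenditure = surplus × support price = 68 × 70 = 4760.

4760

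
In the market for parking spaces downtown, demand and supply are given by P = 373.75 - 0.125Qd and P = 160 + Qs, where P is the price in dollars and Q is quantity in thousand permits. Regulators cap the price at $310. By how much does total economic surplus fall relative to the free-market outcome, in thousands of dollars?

Rearranging demand gives Qd = 2990 - 8P; rearranging supply gives Qs = P - 160. Equilibrium: 2990 - 8P = P - 160, so 3150 = 9P and P* = 350, Q* = 190.
Since 310 < 350, the ceiling is binding.
At P = 310: Qd = 2990 - 8·310 = 510 and Qs = 310 - 160 = 150.
Quantity traded falls to 150. At Q = 150 the demand price is (2990 - 150)/8 = 355 and the supply price is 160 + 150 = 310.
Deadweight loss = ½ · (355 - 310) · (190 - 150) = ½ · 45 · 40 = 900.

900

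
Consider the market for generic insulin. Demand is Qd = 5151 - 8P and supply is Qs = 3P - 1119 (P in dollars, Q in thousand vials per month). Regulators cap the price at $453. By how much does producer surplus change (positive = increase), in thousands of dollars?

In a free market, 5151 - 8P = 3P - 1119 gives the equilibrium P* = 570, Q* = 591.
The ceiling of 453 is below the equilibrium price 570, so it binds.
At P = 453: Qd = 5151 - 8·453 = 1527 and Qs = 3·453 - 1119 = 240.
Producer surplus without the control is ½ · (570 - 373) · 591 = 58213.5.
With the ceiling, producers sell 240 units at 453, so PS = ½ · (453 - 373) · 240 = 9600.
Change in producer surplus = 9600 - 58213.5 = -48613.5.

-48613.5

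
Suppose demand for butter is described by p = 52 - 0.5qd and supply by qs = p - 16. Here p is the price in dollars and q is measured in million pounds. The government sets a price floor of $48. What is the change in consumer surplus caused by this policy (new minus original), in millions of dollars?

Rearranging demand gives qd = 104 - 2p. Equilibrium: 104 - 2p = p - 16, so 120 = 3p and p* = 40, q* = 24.
The floor of 48 is above the equilibrium price 40, so it binds.
At p = 48: qd = 104 - 2·48 = 8 and qs = 48 - 16 = 32.
Consumer surplus without the control is ½ · (52 - 40) · 24 = 144.
With the floor, consumers buy 8 units at 48, so CS = ½ · (52 - 48) · 8 = 16.
Change in consumer surplus = 16 - 144 = -128.

-128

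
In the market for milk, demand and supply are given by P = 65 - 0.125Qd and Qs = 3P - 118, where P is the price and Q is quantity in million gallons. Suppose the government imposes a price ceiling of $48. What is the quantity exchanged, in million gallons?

26

Rearranging demand gives Qd = 520 - 8P. Setting quantity demanded equal to quantity supplied, 520 - 8P = 3P - 118, gives P* = 58 and Q* = 56.
Since 48 < 58, the ceiling is binding.
At P = 48: Qd = 520 - 8·48 = 136 and Qs = 3·48 - 118 = 26.
The quantity actually transacted is the short side, supply: 26.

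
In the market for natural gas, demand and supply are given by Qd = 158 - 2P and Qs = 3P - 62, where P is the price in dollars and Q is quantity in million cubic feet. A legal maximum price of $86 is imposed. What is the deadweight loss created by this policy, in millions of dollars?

0

Setting quantity demanded equal to quantity supplied, 158 - 2P = 3P - 62, gives P* = 44 and Q* = 70.
The ceiling of 86 is above the equilibrium price 44, so it is not binding; the market clears at P* = 44, Q* = 70.
Since the control does not bind, no trades are prevented and deadweight loss is zero.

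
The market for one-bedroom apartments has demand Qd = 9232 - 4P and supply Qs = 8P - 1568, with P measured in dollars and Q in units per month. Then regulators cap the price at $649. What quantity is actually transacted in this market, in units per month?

3624

In a free market, 9232 - 4P = 8P - 1568 gives the equilibrium P* = 900, Q* = 5632.
The ceiling of 649 is below the equilibrium price 900, so it binds.
At P = 649: Qd = 9232 - 4·649 = 6636 and Qs = 8·649 - 1568 = 3624.
The quantity actually transacted is the short side, supply: 3624.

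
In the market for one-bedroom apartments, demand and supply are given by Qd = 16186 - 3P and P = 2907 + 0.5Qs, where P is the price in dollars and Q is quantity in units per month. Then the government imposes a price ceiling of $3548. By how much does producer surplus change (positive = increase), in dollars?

-1818168

Rearranging supply gives Qs = 2P - 5814. Equilibrium: 16186 - 3P = 2P - 5814, so 22000 = 5P and P* = 4400, Q* = 2986.
Since 3548 < 4400, the ceiling is binding.
At P = 3548: Qd = 16186 - 3·3548 = 5542 and Qs = 2·3548 - 5814 = 1282.
Producer surplus without the control is ½ · (4400 - 2907) · 2986 = 2229049.
With the ceiling, producers sell 1282 units at 3548, so PS = ½ · (3548 - 2907) · 1282 = 410881.
Change in producer surplus = 410881 - 2229049 = -1818168.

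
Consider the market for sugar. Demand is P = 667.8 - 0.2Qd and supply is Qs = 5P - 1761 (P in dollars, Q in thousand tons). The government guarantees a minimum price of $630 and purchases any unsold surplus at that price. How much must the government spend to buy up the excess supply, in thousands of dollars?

756000

Rearranging demand gives Qd = 3339 - 5P. Setting quantity demanded equal to quantity supplied, 3339 - 5P = 5P - 1761, gives P* = 510 and Q* = 789.
Because the floor (630) lies above the market-clearing price, it is binding.
At P = 630: Qd = 3339 - 5·630 = 189 and Qs = 5·630 - 1761 = 1389.
Surplus = Qs - Qd = 1200.
Government expenditure = surplus × support price = 1200 × 630 = 756000.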